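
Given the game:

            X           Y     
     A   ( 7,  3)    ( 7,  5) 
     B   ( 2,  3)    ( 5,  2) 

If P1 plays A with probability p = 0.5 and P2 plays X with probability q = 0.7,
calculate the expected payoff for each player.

E[P1] = 4.95, E[P2] = 3.15

Work:
E[P1] = p·q·π₁(A,X) + p·(1-q)·π₁(A,Y) + (1-p)·q·π₁(B,X) + (1-p)·(1-q)·π₁(B,Y)
= 0.5·0.7·7 + 0.5·0.3·7 + 0.5·0.7·2 + 0.5·0.3·5
= 4.95

E[P2] = 3.15 (similar calculation)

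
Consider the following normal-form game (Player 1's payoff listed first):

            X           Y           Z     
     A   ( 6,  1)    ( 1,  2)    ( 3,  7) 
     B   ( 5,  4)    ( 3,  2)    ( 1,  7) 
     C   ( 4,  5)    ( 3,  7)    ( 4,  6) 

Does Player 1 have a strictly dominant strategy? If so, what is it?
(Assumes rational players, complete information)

No strictly dominant strategy exists for Player 1

Work:
A strategy strictly dominates another if it gives a strictly higher payoff against every opponent action. Compare each pair of P1's strategies column-by-column:
  A vs B: [6 vs 5, 1 vs 3, 3 vs 1] → A does not strictly dominate B (column Y: 1 ≤ 3)
  A vs C: [6 vs 4, 1 vs 3, 3 vs 4] → A does not strictly dominate C (column Y: 1 ≤ 3)
  B vs A: [5 vs 6, 3 vs 1, 1 vs 3] → B does not strictly dominate A (column X: 5 ≤ 6)
  B vs C: [5 vs 4, 3 vs 3, 1 vs 4] → B does not strictly dominate C (column Y: 3 ≤ 3)
  C vs A: [4 vs 6, 3 vs 1, 4 vs 3] → C does not strictly dominate A (column X: 4 ≤ 6)
  C vs B: [4 vs 5, 3 vs 3, 4 vs 1] → C does not strictly dominate B (column X: 4 ≤ 5)
No single strategy strictly dominates all others → no strictly dominant strategy.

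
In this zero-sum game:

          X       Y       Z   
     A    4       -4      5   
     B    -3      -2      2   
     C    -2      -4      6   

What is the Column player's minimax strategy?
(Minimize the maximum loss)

Column should play Y, value = -2

Work:
Column player minimizes Row's maximum payoff:
Column X: max payoff to Row = 4
Column Y: max payoff to Row = -2
Column Z: max payoff to Row = 6
Minimum is -2, achieved by column Y.
Minimax strategy: Y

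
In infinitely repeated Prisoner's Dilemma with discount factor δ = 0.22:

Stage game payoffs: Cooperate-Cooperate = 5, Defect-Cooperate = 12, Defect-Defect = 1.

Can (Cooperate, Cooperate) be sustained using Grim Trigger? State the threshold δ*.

δ* = 0.6364; since δ = 0.22 < 0.6364, cooperation cannot be sustained

Work:
For Grim Trigger:
Cooperate forever: 5/(1-δ)
Defect then punished: 12 + 1·δ/(1-δ)
Need: 5/(1-δ) ≥ 12 + 1·δ/(1-δ)
Solving: δ ≥ (T-R)/(T-P) = (12-5)/(12-1) = 0.6364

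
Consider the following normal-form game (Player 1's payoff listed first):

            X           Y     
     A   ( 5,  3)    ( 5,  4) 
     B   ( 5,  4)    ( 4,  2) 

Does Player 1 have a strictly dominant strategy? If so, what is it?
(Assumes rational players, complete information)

No strictly dominant strategy exists for Player 1

Work:
A strategy strictly dominates another if it gives a strictly higher payoff against every opponent action. Compare each pair of P1's strategies column-by-column:
  A vs B: [5 vs 5, 5 vs 4] → A does not strictly dominate B (column X: 5 ≤ 5)
  B vs A: [5 vs 5, 4 vs 5] → B does not strictly dominate A (column X: 5 ≤ 5)
No single strategy strictly dominates all others → no strictly dominant strategy.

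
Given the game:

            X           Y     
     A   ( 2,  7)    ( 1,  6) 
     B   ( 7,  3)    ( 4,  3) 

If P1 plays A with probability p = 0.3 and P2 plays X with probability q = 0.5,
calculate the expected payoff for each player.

E[P1] = 4.3, E[P2] = 4.05

Work:
E[P1] = p·q·π₁(A,X) + p·(1-q)·π₁(A,Y) + (1-p)·q·π₁(B,X) + (1-p)·(1-q)·π₁(B,Y)
= 0.3·0.5·2 + 0.3·0.5·1 + 0.7·0.5·7 + 0.7·0.5·4
= 4.3

E[P2] = 4.05 (similar calculation)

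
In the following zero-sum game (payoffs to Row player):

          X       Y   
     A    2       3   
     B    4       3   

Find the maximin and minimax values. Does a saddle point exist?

Maximin = 3, Minimax = 3, Saddle: True

Work:
Row minimums: [2, 3] → maximin = 3
Column maximums: [4, 3] → minimax = 3
Saddle point exists! Game value = 3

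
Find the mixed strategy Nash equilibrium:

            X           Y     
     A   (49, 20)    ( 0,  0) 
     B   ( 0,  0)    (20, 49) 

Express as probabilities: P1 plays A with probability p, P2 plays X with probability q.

p = 0.7101, q = 0.2899

Work:
Find probabilities that make opponent indifferent:
P2 chooses q to make P1 indifferent between A and B
P1 chooses p to make P2 indifferent between X and Y
Mixed NE: P1 plays (A: 0.7101, B: 0.2899), P2 plays (X: 0.2899, Y: 0.7101)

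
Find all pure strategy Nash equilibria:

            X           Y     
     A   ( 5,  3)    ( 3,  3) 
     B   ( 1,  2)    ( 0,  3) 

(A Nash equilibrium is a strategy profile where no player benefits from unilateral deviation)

Nash equilibrium: (A, X), (A, Y)

Work:
Best responses:
  P1 vs X: payoffs [5, 1] → best response A (payoff 5)
  P1 vs Y: payoffs [3, 0] → best response A (payoff 3)
  P2 vs A: payoffs [3, 3] → best response X/Y (payoff 3)
  P2 vs B: payoffs [2, 3] → best response Y (payoff 3)
Mutual best responses: (A,X), (A,Y) → Nash equilibria.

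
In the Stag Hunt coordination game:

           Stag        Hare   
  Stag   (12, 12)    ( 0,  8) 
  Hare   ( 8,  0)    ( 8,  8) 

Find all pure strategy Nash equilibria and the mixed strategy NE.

Pure NE: (Stag, Stag) and (Hare, Hare); Mixed NE: p = 0.6667, q = 0.6667

Work:
Check pure NE:
(Stag, Stag): (12, 12) - no unilateral deviation beneficial
(Hare, Hare): (8, 8) - no unilateral deviation beneficial
Mixed NE: P1 plays Stag with p = 0.6667, P2 plays Stag with q = 0.6667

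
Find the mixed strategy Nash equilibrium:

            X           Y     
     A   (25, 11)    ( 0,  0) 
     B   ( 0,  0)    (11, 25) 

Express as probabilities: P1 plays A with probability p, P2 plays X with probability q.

p = 0.6944, q = 0.3056

Work:
Find probabilities that make opponent indifferent:
P2 chooses q to make P1 indifferent between A and B
P1 chooses p to make P2 indifferent between X and Y
Mixed NE: P1 plays (A: 0.6944, B: 0.3056), P2 plays (X: 0.3056, Y: 0.6944)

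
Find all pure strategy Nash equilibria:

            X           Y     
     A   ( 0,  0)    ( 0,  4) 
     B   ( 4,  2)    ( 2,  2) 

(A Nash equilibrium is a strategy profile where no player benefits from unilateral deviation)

Nash equilibrium: (B, X), (B, Y)

Work:
Best responses:
  P1 vs X: payoffs [0, 4] → best response B (payoff 4)
  P1 vs Y: payoffs [0, 2] → best response B (payoff 2)
  P2 vs A: payoffs [0, 4] → best response Y (payoff 4)
  P2 vs B: payoffs [2, 2] → best response X/Y (payoff 2)
Mutual best responses: (B,X), (B,Y) → Nash equilibria.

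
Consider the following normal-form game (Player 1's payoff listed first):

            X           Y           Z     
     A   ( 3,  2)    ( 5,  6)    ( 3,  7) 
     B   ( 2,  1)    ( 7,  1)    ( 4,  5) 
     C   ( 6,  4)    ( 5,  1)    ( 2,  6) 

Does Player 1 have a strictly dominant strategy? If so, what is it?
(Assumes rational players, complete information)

No strictly dominant strategy exists for Player 1

Work:
A strategy strictly dominates another if it gives a strictly higher payoff against every opponent action. Compare each pair of P1's strategies column-by-column:
  A vs B: [3 vs 2, 5 vs 7, 3 vs 4] → A does not strictly dominate B (column Y: 5 ≤ 7)
  A vs C: [3 vs 6, 5 vs 5, 3 vs 2] → A does not strictly dominate C (column X: 3 ≤ 6)
  B vs A: [2 vs 3, 7 vs 5, 4 vs 3] → B does not strictly dominate A (column X: 2 ≤ 3)
  B vs C: [2 vs 6, 7 vs 5, 4 vs 2] → B does not strictly dominate C (column X: 2 ≤ 6)
  C vs A: [6 vs 3, 5 vs 5, 2 vs 3] → C does not strictly dominate A (column Y: 5 ≤ 5)
  C vs B: [6 vs 2, 5 vs 7, 2 vs 4] → C does not strictly dominate B (column Y: 5 ≤ 7)
No single strategy strictly dominates all others → no strictly dominant strategy.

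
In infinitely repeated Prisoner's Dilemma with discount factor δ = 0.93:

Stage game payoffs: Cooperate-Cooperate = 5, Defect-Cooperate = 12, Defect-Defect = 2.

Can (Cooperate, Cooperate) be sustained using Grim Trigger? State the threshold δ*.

δ* = 0.7; since δ = 0.93 ≥ 0.7, cooperation can be sustained

Work:
For Grim Trigger:
Cooperate forever: 5/(1-δ)
Defect then punished: 12 + 2·δ/(1-δ)
Need: 5/(1-δ) ≥ 12 + 2·δ/(1-δ)
Solving: δ ≥ (T-R)/(T-P) = (12-5)/(12-2) = 0.7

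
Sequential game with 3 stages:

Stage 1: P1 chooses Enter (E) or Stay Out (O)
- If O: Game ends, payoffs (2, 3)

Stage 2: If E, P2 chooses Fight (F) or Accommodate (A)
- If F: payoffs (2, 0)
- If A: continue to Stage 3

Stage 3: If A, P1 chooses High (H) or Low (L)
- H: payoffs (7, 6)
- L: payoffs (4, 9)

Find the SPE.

SPE: (E, A, H); Outcome (7, 6)

Work:
Stage 3: P1 chooses H (7 vs 4)
Stage 2: P2: F->0, A->6 (anticipating H). Choose A
Stage 1: P1: O->2, E->7 (anticipating A, H). Choose E
SPE path: E -> A -> H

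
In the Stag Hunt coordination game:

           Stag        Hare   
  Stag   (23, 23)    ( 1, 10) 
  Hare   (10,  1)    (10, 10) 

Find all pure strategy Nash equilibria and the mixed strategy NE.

Pure NE: (Stag, Stag) and (Hare, Hare); Mixed NE: p = 0.4091, q = 0.4091

Work:
Check pure NE:
(Stag, Stag): (23, 23) - no unilateral deviation beneficial
(Hare, Hare): (10, 10) - no unilateral deviation beneficial
Mixed NE: P1 plays Stag with p = 0.4091, P2 plays Stag with q = 0.4091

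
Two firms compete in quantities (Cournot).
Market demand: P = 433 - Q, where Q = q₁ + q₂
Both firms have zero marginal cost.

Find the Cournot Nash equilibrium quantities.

q₁* = q₂* = 144.33; P* = 144.33

Work:
Profit: π_i = P·q_i = (a - q_i - q_j)·q_i
FOC: ∂π_i/∂q_i = a - 2q_i - q_j = 0
Reaction function: q_i = (433 - q_j)/2
Symmetry: q* = 433/3 = 144.33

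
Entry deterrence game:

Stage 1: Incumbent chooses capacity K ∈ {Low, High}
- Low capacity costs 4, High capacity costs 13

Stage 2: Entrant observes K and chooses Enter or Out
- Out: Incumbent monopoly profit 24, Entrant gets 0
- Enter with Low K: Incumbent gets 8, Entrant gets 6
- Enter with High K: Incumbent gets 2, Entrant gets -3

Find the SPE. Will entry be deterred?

SPE: (High, Enter|Low, Out|High); Entry deterred. Incumbent net profit = 11

Work:
After Low K: Entrant enters (6 > 0)
After High K: Entrant stays out (-3 < 0)
Incumbent: Low → 8−4=4, High → 24−13=11
Incumbent chooses High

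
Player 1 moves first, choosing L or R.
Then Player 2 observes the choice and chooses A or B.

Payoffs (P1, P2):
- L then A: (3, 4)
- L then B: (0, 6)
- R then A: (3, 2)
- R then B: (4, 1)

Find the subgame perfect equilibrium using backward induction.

P1 plays R, P2 plays B after L and A after R; Payoff (3, 2)

Work:
Backward induction:
After L: P2 chooses B → P1 gets 0
After R: P2 chooses A → P1 gets 3
P1 chooses R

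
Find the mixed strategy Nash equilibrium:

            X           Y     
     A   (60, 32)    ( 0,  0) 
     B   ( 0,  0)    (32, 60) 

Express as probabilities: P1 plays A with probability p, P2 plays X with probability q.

p = 0.6522, q = 0.3478

Work:
Find probabilities that make opponent indifferent:
P2 chooses q to make P1 indifferent between A and B
P1 chooses p to make P2 indifferent between X and Y
Mixed NE: P1 plays (A: 0.6522, B: 0.3478), P2 plays (X: 0.3478, Y: 0.6522)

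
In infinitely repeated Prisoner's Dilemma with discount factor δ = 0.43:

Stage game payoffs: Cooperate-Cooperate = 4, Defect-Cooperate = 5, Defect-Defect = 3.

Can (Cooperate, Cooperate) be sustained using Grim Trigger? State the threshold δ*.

δ* = 0.5; since δ = 0.43 < 0.5, cooperation cannot be sustained

Work:
For Grim Trigger:
Cooperate forever: 4/(1-δ)
Defect then punished: 5 + 3·δ/(1-δ)
Need: 4/(1-δ) ≥ 5 + 3·δ/(1-δ)
Solving: δ ≥ (T-R)/(T-P) = (5-4)/(5-3) = 0.5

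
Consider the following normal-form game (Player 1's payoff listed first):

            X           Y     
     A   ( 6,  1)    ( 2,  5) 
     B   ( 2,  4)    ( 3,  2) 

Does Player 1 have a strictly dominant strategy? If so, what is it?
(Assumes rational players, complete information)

No strictly dominant strategy exists for Player 1

Work:
A strategy strictly dominates another if it gives a strictly higher payoff against every opponent action. Compare each pair of P1's strategies column-by-column:
  A vs B: [6 vs 2, 2 vs 3] → A does not strictly dominate B (column Y: 2 ≤ 3)
  B vs A: [2 vs 6, 3 vs 2] → B does not strictly dominate A (column X: 2 ≤ 6)
No single strategy strictly dominates all others → no strictly dominant strategy.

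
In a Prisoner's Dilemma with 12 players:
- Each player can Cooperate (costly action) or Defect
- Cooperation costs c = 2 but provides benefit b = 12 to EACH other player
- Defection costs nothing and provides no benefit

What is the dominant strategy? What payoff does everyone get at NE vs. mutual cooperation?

Dominant: Defect; NE payoff = 0; Coop payoff = 130

Work:
Defect dominates (saves cost c = 2, benefit to others is external)
NE: All defect → everyone gets 0
If all cooperate: each receives (11)×12 - 2 = 130
Social dilemma: 130 > 0 but NE gives 0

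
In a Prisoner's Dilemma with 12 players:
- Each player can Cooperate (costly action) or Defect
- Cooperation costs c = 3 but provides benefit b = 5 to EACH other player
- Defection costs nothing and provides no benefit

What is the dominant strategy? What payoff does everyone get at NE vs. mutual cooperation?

Dominant: Defect; NE payoff = 0; Coop payoff = 52

Work:
Defect dominates (saves cost c = 3, benefit to others is external)
NE: All defect → everyone gets 0
If all cooperate: each receives (11)×5 - 3 = 52
Social dilemma: 52 > 0 but NE gives 0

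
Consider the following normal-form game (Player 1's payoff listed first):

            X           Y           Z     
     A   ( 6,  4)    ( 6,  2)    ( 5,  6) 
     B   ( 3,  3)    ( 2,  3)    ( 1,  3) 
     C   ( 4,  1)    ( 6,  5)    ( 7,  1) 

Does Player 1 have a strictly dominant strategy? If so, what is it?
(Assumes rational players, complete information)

No strictly dominant strategy exists for Player 1

Work:
A strategy strictly dominates another if it gives a strictly higher payoff against every opponent action. Compare each pair of P1's strategies column-by-column:
  A vs B: [6 vs 3, 6 vs 2, 5 vs 1] → A strictly dominates B
  A vs C: [6 vs 4, 6 vs 6, 5 vs 7] → A does not strictly dominate C (column Y: 6 ≤ 6)
  B vs A: [3 vs 6, 2 vs 6, 1 vs 5] → B does not strictly dominate A (column X: 3 ≤ 6)
  B vs C: [3 vs 4, 2 vs 6, 1 vs 7] → B does not strictly dominate C (column X: 3 ≤ 4)
  C vs A: [4 vs 6, 6 vs 6, 7 vs 5] → C does not strictly dominate A (column X: 4 ≤ 6)
  C vs B: [4 vs 3, 6 vs 2, 7 vs 1] → C strictly dominates B
No single strategy strictly dominates all others → no strictly dominant strategy.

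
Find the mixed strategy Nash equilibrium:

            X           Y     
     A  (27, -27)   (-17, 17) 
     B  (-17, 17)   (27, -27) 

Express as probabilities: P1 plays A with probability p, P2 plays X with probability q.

p = 0.5, q = 0.5

Work:
Find probabilities that make opponent indifferent:
P2 chooses q to make P1 indifferent between A and B
P1 chooses p to make P2 indifferent between X and Y
Mixed NE: P1 plays (A: 0.5, B: 0.5), P2 plays (X: 0.5, Y: 0.5)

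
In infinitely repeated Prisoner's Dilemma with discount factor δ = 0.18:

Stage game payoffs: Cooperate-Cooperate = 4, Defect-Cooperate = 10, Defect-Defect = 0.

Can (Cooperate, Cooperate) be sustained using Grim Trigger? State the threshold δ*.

δ* = 0.6; since δ = 0.18 < 0.6, cooperation cannot be sustained

Work:
For Grim Trigger:
Cooperate forever: 4/(1-δ)
Defect then punished: 10 + 0·δ/(1-δ)
Need: 4/(1-δ) ≥ 10 + 0·δ/(1-δ)
Solving: δ ≥ (T-R)/(T-P) = (10-4)/(10-0) = 0.6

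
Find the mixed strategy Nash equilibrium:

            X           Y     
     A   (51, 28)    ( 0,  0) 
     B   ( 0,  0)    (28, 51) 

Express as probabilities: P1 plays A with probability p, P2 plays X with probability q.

p = 0.6456, q = 0.3544

Work:
Find probabilities that make opponent indifferent:
P2 chooses q to make P1 indifferent between A and B
P1 chooses p to make P2 indifferent between X and Y
Mixed NE: P1 plays (A: 0.6456, B: 0.3544), P2 plays (X: 0.3544, Y: 0.6456)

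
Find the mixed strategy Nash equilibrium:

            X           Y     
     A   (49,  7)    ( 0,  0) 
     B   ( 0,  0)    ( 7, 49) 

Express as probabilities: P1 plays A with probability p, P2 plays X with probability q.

p = 0.875, q = 0.125

Work:
Find probabilities that make opponent indifferent:
P2 chooses q to make P1 indifferent between A and B
P1 chooses p to make P2 indifferent between X and Y
Mixed NE: P1 plays (A: 0.875, B: 0.125), P2 plays (X: 0.125, Y: 0.875)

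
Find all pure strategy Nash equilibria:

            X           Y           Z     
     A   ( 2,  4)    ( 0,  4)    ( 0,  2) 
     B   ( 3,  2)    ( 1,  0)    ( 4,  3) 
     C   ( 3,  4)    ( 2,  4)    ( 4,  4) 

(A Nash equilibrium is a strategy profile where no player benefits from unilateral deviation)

Nash equilibrium: (B, Z), (C, X), (C, Y), (C, Z)

Work:
Best responses:
  P1 vs X: payoffs [2, 3, 3] → best response B/C (payoff 3)
  P1 vs Y: payoffs [0, 1, 2] → best response C (payoff 2)
  P1 vs Z: payoffs [0, 4, 4] → best response B/C (payoff 4)
  P2 vs A: payoffs [4, 4, 2] → best response X/Y (payoff 4)
  P2 vs B: payoffs [2, 0, 3] → best response Z (payoff 3)
  P2 vs C: payoffs [4, 4, 4] → best response X/Y/Z (payoff 4)
Mutual best responses: (B,Z), (C,X), (C,Y), (C,Z) → Nash equilibria.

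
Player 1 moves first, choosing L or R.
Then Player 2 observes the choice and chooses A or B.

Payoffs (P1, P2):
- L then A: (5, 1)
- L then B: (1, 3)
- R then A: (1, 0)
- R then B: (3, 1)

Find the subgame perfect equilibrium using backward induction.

P1 plays R, P2 plays B after L and B after R; Payoff (3, 1)

Work:
Backward induction:
After L: P2 chooses B → P1 gets 1
After R: P2 chooses B → P1 gets 3
P1 chooses R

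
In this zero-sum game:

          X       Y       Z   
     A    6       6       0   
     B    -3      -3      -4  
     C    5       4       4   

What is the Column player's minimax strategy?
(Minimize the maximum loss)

Column should play Z, value = 4

Work:
Column player minimizes Row's maximum payoff:
Column X: max payoff to Row = 6
Column Y: max payoff to Row = 6
Column Z: max payoff to Row = 4
Minimum is 4, achieved by column Z.
Minimax strategy: Z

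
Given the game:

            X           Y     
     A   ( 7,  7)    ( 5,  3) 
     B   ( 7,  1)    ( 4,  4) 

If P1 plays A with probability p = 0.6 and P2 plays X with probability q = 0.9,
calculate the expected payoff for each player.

E[P1] = 6.76, E[P2] = 4.48

Work:
E[P1] = p·q·π₁(A,X) + p·(1-q)·π₁(A,Y) + (1-p)·q·π₁(B,X) + (1-p)·(1-q)·π₁(B,Y)
= 0.6·0.9·7 + 0.6·0.1·5 + 0.4·0.9·7 + 0.4·0.1·4
= 6.76

E[P2] = 4.48 (similar calculation)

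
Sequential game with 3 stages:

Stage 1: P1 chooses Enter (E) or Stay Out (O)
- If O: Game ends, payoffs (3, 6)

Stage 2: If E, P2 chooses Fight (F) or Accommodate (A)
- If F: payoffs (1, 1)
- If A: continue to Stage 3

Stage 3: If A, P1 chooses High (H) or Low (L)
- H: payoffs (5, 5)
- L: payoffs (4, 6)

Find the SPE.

SPE: (E, A, H); Outcome (5, 5)

Work:
Stage 3: P1 chooses H (5 vs 4)
Stage 2: P2: F->1, A->5 (anticipating H). Choose A
Stage 1: P1: O->3, E->5 (anticipating A, H). Choose E
SPE path: E -> A -> H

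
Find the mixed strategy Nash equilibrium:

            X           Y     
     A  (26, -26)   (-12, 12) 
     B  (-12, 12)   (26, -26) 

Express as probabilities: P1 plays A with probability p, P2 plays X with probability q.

p = 0.5, q = 0.5

Work:
Find probabilities that make opponent indifferent:
P2 chooses q to make P1 indifferent between A and B
P1 chooses p to make P2 indifferent between X and Y
Mixed NE: P1 plays (A: 0.5, B: 0.5), P2 plays (X: 0.5, Y: 0.5)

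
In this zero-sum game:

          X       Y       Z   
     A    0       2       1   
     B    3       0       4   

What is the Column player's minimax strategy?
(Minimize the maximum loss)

Column should play Y, value = 2

Work:
Column player minimizes Row's maximum payoff:
Column X: max payoff to Row = 3
Column Y: max payoff to Row = 2
Column Z: max payoff to Row = 4
Minimum is 2, achieved by column Y.
Minimax strategy: Y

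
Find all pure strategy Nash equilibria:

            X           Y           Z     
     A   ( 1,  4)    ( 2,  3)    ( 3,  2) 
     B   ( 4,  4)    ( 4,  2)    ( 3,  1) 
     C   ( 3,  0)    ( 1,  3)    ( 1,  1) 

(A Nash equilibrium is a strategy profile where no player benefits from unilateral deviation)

Nash equilibrium: (B, X)

Work:
Best responses:
  P1 vs X: payoffs [1, 4, 3] → best response B (payoff 4)
  P1 vs Y: payoffs [2, 4, 1] → best response B (payoff 4)
  P1 vs Z: payoffs [3, 3, 1] → best response A/B (payoff 3)
  P2 vs A: payoffs [4, 3, 2] → best response X (payoff 4)
  P2 vs B: payoffs [4, 2, 1] → best response X (payoff 4)
  P2 vs C: payoffs [0, 3, 1] → best response Y (payoff 3)
Mutual best responses: (B,X) → Nash equilibria.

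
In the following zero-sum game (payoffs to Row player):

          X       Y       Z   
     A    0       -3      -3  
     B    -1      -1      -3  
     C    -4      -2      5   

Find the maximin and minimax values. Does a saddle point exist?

Maximin = -3, Minimax = -1, Saddle: False

Work:
Row minimums: [-3, -3, -4] → maximin = -3
Column maximums: [0, -1, 5] → minimax = -1
No saddle point (maximin ≠ minimax). Mixed strategy needed.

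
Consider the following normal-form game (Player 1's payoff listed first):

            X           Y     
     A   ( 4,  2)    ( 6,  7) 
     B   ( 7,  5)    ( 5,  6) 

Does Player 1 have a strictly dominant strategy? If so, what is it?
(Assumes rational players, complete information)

No strictly dominant strategy exists for Player 1

Work:
A strategy strictly dominates another if it gives a strictly higher payoff against every opponent action. Compare each pair of P1's strategies column-by-column:
  A vs B: [4 vs 7, 6 vs 5] → A does not strictly dominate B (column X: 4 ≤ 7)
  B vs A: [7 vs 4, 5 vs 6] → B does not strictly dominate A (column Y: 5 ≤ 6)
No single strategy strictly dominates all others → no strictly dominant strategy.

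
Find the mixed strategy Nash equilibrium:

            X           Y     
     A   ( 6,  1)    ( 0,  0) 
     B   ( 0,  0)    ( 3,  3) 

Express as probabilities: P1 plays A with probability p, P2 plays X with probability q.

p = 0.75, q = 0.3333

Work:
Find probabilities that make opponent indifferent:
P2 chooses q to make P1 indifferent between A and B
P1 chooses p to make P2 indifferent between X and Y
Mixed NE: P1 plays (A: 0.75, B: 0.25), P2 plays (X: 0.3333, Y: 0.6667)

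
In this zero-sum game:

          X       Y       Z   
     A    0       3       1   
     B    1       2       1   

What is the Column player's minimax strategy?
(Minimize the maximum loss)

Column should play X or Z (all achieve the minimum), value = 1

Work:
Column player minimizes Row's maximum payoff:
Column X: max payoff to Row = 1
Column Y: max payoff to Row = 3
Column Z: max payoff to Row = 1
Minimum is 1, achieved by columns X, Z (tied).
Each of X or Z is a minimax strategy.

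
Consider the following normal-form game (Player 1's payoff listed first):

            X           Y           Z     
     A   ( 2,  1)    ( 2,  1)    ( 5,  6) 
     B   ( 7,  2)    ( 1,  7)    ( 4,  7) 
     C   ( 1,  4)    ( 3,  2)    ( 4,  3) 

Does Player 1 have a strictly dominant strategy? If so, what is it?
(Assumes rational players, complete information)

No strictly dominant strategy exists for Player 1

Work:
A strategy strictly dominates another if it gives a strictly higher payoff against every opponent action. Compare each pair of P1's strategies column-by-column:
  A vs B: [2 vs 7, 2 vs 1, 5 vs 4] → A does not strictly dominate B (column X: 2 ≤ 7)
  A vs C: [2 vs 1, 2 vs 3, 5 vs 4] → A does not strictly dominate C (column Y: 2 ≤ 3)
  B vs A: [7 vs 2, 1 vs 2, 4 vs 5] → B does not strictly dominate A (column Y: 1 ≤ 2)
  B vs C: [7 vs 1, 1 vs 3, 4 vs 4] → B does not strictly dominate C (column Y: 1 ≤ 3)
  C vs A: [1 vs 2, 3 vs 2, 4 vs 5] → C does not strictly dominate A (column X: 1 ≤ 2)
  C vs B: [1 vs 7, 3 vs 1, 4 vs 4] → C does not strictly dominate B (column X: 1 ≤ 7)
No single strategy strictly dominates all others → no strictly dominant strategy.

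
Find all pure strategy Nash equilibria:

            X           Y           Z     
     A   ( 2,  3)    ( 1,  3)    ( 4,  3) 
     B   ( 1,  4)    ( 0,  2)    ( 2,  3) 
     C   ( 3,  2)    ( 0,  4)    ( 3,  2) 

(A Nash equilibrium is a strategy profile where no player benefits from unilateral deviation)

Nash equilibrium: (A, Y), (A, Z)

Work:
Best responses:
  P1 vs X: payoffs [2, 1, 3] → best response C (payoff 3)
  P1 vs Y: payoffs [1, 0, 0] → best response A (payoff 1)
  P1 vs Z: payoffs [4, 2, 3] → best response A (payoff 4)
  P2 vs A: payoffs [3, 3, 3] → best response X/Y/Z (payoff 3)
  P2 vs B: payoffs [4, 2, 3] → best response X (payoff 4)
  P2 vs C: payoffs [2, 4, 2] → best response Y (payoff 4)
Mutual best responses: (A,Y), (A,Z) → Nash equilibria.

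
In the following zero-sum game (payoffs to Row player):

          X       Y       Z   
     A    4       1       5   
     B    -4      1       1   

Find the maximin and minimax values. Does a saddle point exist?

Maximin = 1, Minimax = 1, Saddle: True

Work:
Row minimums: [1, -4] → maximin = 1
Column maximums: [4, 1, 5] → minimax = 1
Saddle point exists! Game value = 1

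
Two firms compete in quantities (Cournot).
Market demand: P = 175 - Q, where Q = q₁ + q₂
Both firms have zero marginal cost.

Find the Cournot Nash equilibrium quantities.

q₁* = q₂* = 58.33; P* = 58.33

Work:
Profit: π_i = P·q_i = (a - q_i - q_j)·q_i
FOC: ∂π_i/∂q_i = a - 2q_i - q_j = 0
Reaction function: q_i = (175 - q_j)/2
Symmetry: q* = 175/3 = 58.33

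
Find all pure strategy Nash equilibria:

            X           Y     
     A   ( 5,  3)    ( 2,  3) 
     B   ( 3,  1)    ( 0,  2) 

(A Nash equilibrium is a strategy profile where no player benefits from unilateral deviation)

Nash equilibrium: (A, X), (A, Y)

Work:
Best responses:
  P1 vs X: payoffs [5, 3] → best response A (payoff 5)
  P1 vs Y: payoffs [2, 0] → best response A (payoff 2)
  P2 vs A: payoffs [3, 3] → best response X/Y (payoff 3)
  P2 vs B: payoffs [1, 2] → best response Y (payoff 2)
Mutual best responses: (A,X), (A,Y) → Nash equilibria.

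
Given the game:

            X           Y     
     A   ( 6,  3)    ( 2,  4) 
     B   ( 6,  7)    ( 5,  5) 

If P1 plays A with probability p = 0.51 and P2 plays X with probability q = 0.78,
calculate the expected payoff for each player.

E[P1] = 5.4434, E[P2] = 4.8566

Work:
E[P1] = p·q·π₁(A,X) + p·(1-q)·π₁(A,Y) + (1-p)·q·π₁(B,X) + (1-p)·(1-q)·π₁(B,Y)
= 0.51·0.78·6 + 0.51·0.22·2 + 0.49·0.78·6 + 0.49·0.22·5
= 5.4434

E[P2] = 4.8566 (similar calculation)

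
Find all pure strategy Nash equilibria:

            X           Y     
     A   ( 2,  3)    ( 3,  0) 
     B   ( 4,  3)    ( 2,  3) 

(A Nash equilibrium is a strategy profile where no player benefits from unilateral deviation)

Nash equilibrium: (B, X)

Work:
Best responses:
  P1 vs X: payoffs [2, 4] → best response B (payoff 4)
  P1 vs Y: payoffs [3, 2] → best response A (payoff 3)
  P2 vs A: payoffs [3, 0] → best response X (payoff 3)
  P2 vs B: payoffs [3, 3] → best response X/Y (payoff 3)
Mutual best responses: (B,X) → Nash equilibria.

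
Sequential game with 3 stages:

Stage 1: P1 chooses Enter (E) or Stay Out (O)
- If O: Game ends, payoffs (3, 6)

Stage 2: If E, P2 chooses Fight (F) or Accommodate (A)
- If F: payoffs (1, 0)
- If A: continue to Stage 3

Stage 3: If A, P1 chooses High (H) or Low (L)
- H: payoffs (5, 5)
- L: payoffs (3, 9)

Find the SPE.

SPE: (E, A, H); Outcome (5, 5)

Work:
Stage 3: P1 chooses H (5 vs 3)
Stage 2: P2: F->0, A->5 (anticipating H). Choose A
Stage 1: P1: O->3, E->5 (anticipating A, H). Choose E
SPE path: E -> A -> H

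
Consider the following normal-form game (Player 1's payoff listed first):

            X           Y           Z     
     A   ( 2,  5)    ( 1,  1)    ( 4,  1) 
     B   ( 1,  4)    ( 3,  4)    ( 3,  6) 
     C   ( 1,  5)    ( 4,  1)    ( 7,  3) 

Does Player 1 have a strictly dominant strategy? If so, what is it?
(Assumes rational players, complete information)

No strictly dominant strategy exists for Player 1

Work:
A strategy strictly dominates another if it gives a strictly higher payoff against every opponent action. Compare each pair of P1's strategies column-by-column:
  A vs B: [2 vs 1, 1 vs 3, 4 vs 3] → A does not strictly dominate B (column Y: 1 ≤ 3)
  A vs C: [2 vs 1, 1 vs 4, 4 vs 7] → A does not strictly dominate C (column Y: 1 ≤ 4)
  B vs A: [1 vs 2, 3 vs 1, 3 vs 4] → B does not strictly dominate A (column X: 1 ≤ 2)
  B vs C: [1 vs 1, 3 vs 4, 3 vs 7] → B does not strictly dominate C (column X: 1 ≤ 1)
  C vs A: [1 vs 2, 4 vs 1, 7 vs 4] → C does not strictly dominate A (column X: 1 ≤ 2)
  C vs B: [1 vs 1, 4 vs 3, 7 vs 3] → C does not strictly dominate B (column X: 1 ≤ 1)
No single strategy strictly dominates all others → no strictly dominant strategy.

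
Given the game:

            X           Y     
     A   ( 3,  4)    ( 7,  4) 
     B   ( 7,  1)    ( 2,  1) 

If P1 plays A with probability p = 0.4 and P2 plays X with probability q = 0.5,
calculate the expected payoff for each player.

E[P1] = 4.7, E[P2] = 2.2

Work:
E[P1] = p·q·π₁(A,X) + p·(1-q)·π₁(A,Y) + (1-p)·q·π₁(B,X) + (1-p)·(1-q)·π₁(B,Y)
= 0.4·0.5·3 + 0.4·0.5·7 + 0.6·0.5·7 + 0.6·0.5·2
= 4.7

E[P2] = 2.2 (similar calculation)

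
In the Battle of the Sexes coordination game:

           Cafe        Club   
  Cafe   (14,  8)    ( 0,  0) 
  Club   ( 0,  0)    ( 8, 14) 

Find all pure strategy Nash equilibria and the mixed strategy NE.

Pure NE: (Cafe, Cafe) and (Club, Club); Mixed NE: p = 0.6364, q = 0.3636

Work:
Check pure NE:
(Cafe, Cafe): (14, 8) - no unilateral deviation beneficial
(Club, Club): (8, 14) - no unilateral deviation beneficial
Mixed NE: P1 plays Cafe with p = 0.6364, P2 plays Cafe with q = 0.3636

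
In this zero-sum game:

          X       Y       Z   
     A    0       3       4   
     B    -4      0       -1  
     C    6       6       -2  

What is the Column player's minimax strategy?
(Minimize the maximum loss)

Column should play Z, value = 4

Work:
Column player minimizes Row's maximum payoff:
Column X: max payoff to Row = 6
Column Y: max payoff to Row = 6
Column Z: max payoff to Row = 4
Minimum is 4, achieved by column Z.
Minimax strategy: Z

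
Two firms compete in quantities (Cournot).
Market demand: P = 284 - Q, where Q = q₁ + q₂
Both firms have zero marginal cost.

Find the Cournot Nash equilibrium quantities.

q₁* = q₂* = 94.67; P* = 94.67

Work:
Profit: π_i = P·q_i = (a - q_i - q_j)·q_i
FOC: ∂π_i/∂q_i = a - 2q_i - q_j = 0
Reaction function: q_i = (284 - q_j)/2
Symmetry: q* = 284/3 = 94.67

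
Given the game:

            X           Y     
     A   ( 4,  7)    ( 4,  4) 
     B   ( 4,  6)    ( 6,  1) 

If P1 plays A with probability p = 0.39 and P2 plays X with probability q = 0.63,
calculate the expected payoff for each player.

E[P1] = 4.4514, E[P2] = 4.8286

Work:
E[P1] = p·q·π₁(A,X) + p·(1-q)·π₁(A,Y) + (1-p)·q·π₁(B,X) + (1-p)·(1-q)·π₁(B,Y)
= 0.39·0.63·4 + 0.39·0.37·4 + 0.61·0.63·4 + 0.61·0.37·6
= 4.4514

E[P2] = 4.8286 (similar calculation)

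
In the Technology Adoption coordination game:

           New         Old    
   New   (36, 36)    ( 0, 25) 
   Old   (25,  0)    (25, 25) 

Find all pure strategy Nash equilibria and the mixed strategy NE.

Pure NE: (New, New) and (Old, Old); Mixed NE: p = 0.6944, q = 0.6944

Work:
Check pure NE:
(New, New): (36, 36) - no unilateral deviation beneficial
(Old, Old): (25, 25) - no unilateral deviation beneficial
Mixed NE: P1 plays New with p = 0.6944, P2 plays New with q = 0.6944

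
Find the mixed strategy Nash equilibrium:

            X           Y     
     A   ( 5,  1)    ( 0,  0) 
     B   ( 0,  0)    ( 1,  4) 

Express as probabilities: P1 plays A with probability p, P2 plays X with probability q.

p = 0.8, q = 0.1667

Work:
Find probabilities that make opponent indifferent:
P2 chooses q to make P1 indifferent between A and B
P1 chooses p to make P2 indifferent between X and Y
Mixed NE: P1 plays (A: 0.8, B: 0.2), P2 plays (X: 0.1667, Y: 0.8333)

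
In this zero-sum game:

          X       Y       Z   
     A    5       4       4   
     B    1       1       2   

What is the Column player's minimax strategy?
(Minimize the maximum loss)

Column should play Y or Z (all achieve the minimum), value = 4

Work:
Column player minimizes Row's maximum payoff:
Column X: max payoff to Row = 5
Column Y: max payoff to Row = 4
Column Z: max payoff to Row = 4
Minimum is 4, achieved by columns Y, Z (tied).
Each of Y or Z is a minimax strategy.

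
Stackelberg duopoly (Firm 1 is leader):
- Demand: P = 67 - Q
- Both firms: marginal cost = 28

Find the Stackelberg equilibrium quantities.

q₁* (leader) = 19.5, q₂* (follower) = 9.75

Work:
Follower's reaction: q₂ = (a - c - q₁)/2
Leader substitutes: π₁ = q₁·(a - q₁ - (a-c-q₁)/2 - c)
FOC: q₁* = (67 - 28)/2 = 19.50
Then: q₂* = (67 - 28 - 19.5)/2 = 9.75
Leader has first-mover advantage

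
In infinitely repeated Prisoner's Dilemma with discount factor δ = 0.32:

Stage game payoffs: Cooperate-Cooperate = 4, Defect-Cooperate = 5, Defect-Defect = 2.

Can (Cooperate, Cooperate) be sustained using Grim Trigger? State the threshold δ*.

δ* = 0.3333; since δ = 0.32 < 0.3333, cooperation cannot be sustained

Work:
For Grim Trigger:
Cooperate forever: 4/(1-δ)
Defect then punished: 5 + 2·δ/(1-δ)
Need: 4/(1-δ) ≥ 5 + 2·δ/(1-δ)
Solving: δ ≥ (T-R)/(T-P) = (5-4)/(5-2) = 0.3333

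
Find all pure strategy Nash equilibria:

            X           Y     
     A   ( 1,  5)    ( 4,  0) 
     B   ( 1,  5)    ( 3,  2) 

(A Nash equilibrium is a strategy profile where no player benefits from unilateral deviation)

Nash equilibrium: (A, X), (B, X)

Work:
Best responses:
  P1 vs X: payoffs [1, 1] → best response A/B (payoff 1)
  P1 vs Y: payoffs [4, 3] → best response A (payoff 4)
  P2 vs A: payoffs [5, 0] → best response X (payoff 5)
  P2 vs B: payoffs [5, 2] → best response X (payoff 5)
Mutual best responses: (A,X), (B,X) → Nash equilibria.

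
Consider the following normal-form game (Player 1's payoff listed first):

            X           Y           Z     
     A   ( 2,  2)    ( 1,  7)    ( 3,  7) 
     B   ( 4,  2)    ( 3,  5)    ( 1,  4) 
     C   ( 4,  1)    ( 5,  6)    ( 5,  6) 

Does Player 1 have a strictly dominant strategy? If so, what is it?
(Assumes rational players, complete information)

No strictly dominant strategy exists for Player 1

Work:
A strategy strictly dominates another if it gives a strictly higher payoff against every opponent action. Compare each pair of P1's strategies column-by-column:
  A vs B: [2 vs 4, 1 vs 3, 3 vs 1] → A does not strictly dominate B (column X: 2 ≤ 4)
  A vs C: [2 vs 4, 1 vs 5, 3 vs 5] → A does not strictly dominate C (column X: 2 ≤ 4)
  B vs A: [4 vs 2, 3 vs 1, 1 vs 3] → B does not strictly dominate A (column Z: 1 ≤ 3)
  B vs C: [4 vs 4, 3 vs 5, 1 vs 5] → B does not strictly dominate C (column X: 4 ≤ 4)
  C vs A: [4 vs 2, 5 vs 1, 5 vs 3] → C strictly dominates A
  C vs B: [4 vs 4, 5 vs 3, 5 vs 1] → C does not strictly dominate B (column X: 4 ≤ 4)
No single strategy strictly dominates all others → no strictly dominant strategy.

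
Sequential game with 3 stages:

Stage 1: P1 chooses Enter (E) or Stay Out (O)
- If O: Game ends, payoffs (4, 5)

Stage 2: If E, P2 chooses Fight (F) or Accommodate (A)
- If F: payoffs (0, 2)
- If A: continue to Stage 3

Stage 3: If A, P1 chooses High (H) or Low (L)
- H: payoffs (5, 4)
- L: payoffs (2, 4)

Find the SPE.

SPE: (E, A, H); Outcome (5, 4)

Work:
Stage 3: P1 chooses H (5 vs 2)
Stage 2: P2: F->2, A->4 (anticipating H). Choose A
Stage 1: P1: O->4, E->5 (anticipating A, H). Choose E
SPE path: E -> A -> H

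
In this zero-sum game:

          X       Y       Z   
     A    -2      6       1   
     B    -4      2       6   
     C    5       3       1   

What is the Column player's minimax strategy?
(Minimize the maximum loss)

Column should play X, value = 5

Work:
Column player minimizes Row's maximum payoff:
Column X: max payoff to Row = 5
Column Y: max payoff to Row = 6
Column Z: max payoff to Row = 6
Minimum is 5, achieved by column X.
Minimax strategy: X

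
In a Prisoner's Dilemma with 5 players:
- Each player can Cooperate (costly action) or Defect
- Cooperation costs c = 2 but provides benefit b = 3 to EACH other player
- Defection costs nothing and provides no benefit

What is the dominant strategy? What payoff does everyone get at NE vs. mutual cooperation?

Dominant: Defect; NE payoff = 0; Coop payoff = 10

Work:
Defect dominates (saves cost c = 2, benefit to others is external)
NE: All defect → everyone gets 0
If all cooperate: each receives (4)×3 - 2 = 10
Social dilemma: 10 > 0 but NE gives 0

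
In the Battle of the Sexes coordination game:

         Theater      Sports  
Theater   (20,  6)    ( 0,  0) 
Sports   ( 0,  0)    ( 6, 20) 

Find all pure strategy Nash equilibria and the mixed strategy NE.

Pure NE: (Theater, Theater) and (Sports, Sports); Mixed NE: p = 0.7692, q = 0.2308

Work:
Check pure NE:
(Theater, Theater): (20, 6) - no unilateral deviation beneficial
(Sports, Sports): (6, 20) - no unilateral deviation beneficial
Mixed NE: P1 plays Theater with p = 0.7692, P2 plays Theater with q = 0.2308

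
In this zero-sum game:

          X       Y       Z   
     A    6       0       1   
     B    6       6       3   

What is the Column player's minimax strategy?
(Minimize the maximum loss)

Column should play Z, value = 3

Work:
Column player minimizes Row's maximum payoff:
Column X: max payoff to Row = 6
Column Y: max payoff to Row = 6
Column Z: max payoff to Row = 3
Minimum is 3, achieved by column Z.
Minimax strategy: Z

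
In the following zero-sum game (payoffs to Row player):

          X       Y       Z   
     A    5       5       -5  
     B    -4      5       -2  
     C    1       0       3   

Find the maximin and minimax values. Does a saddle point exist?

Maximin = 0, Minimax = 3, Saddle: False

Work:
Row minimums: [-5, -4, 0] → maximin = 0
Column maximums: [5, 5, 3] → minimax = 3
No saddle point (maximin ≠ minimax). Mixed strategy needed.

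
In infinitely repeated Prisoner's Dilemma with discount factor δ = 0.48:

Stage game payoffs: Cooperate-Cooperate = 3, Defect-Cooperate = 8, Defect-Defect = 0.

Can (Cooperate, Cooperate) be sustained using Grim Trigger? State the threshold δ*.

δ* = 0.625; since δ = 0.48 < 0.625, cooperation cannot be sustained

Work:
For Grim Trigger:
Cooperate forever: 3/(1-δ)
Defect then punished: 8 + 0·δ/(1-δ)
Need: 3/(1-δ) ≥ 8 + 0·δ/(1-δ)
Solving: δ ≥ (T-R)/(T-P) = (8-3)/(8-0) = 0.625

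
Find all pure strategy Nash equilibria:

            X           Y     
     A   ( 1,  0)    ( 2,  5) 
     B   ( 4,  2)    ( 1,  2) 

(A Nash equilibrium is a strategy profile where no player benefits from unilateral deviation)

Nash equilibrium: (A, Y), (B, X)

Work:
Best responses:
  P1 vs X: payoffs [1, 4] → best response B (payoff 4)
  P1 vs Y: payoffs [2, 1] → best response A (payoff 2)
  P2 vs A: payoffs [0, 5] → best response Y (payoff 5)
  P2 vs B: payoffs [2, 2] → best response X/Y (payoff 2)
Mutual best responses: (A,Y), (B,X) → Nash equilibria.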